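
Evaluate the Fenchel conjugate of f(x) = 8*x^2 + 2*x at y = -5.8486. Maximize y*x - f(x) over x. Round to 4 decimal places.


f*(y) = sup_x {y*x - a*x^2 - b*x} = sup_x {(y-b)*x - a*x^2}
FOC: (y - b) - 2a*x = 0 => x* = (y - b)/(2a)
x* = (-5.8486 - 2)/(2*8) = -0.4905
f*(-5.8486) = (y-b)^2/(4a) = (-5.8486 - 2)^2/(4*8)
= 61.6005/32 = 1.925


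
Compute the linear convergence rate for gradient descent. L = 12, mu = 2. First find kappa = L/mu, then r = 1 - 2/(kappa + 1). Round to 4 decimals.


Step 1: Compute the condition number.
kappa = L/mu = 12/2 = 6.0
Step 2: Compute the convergence rate.
r = 1 - 2/(kappa + 1) = 1 - 2*mu/(L + mu) = (L - mu)/(L + mu) = 10/14 = 0.7143


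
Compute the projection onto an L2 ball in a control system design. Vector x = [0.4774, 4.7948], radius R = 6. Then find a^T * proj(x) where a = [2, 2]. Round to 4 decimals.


Step 1: Compute ||x|| (intermediates to 6 decimals).
||x|| = sqrt(0.4774^2 + 4.7948^2) = 4.818508
Step 2: Project.
Since ||x|| <= R, proj = x (no scaling needed).
proj(x) = [0.4774, 4.7948]
Step 3: Dot product.
a^T * proj(x) = 2*0.4774 + 2*4.7948 = 10.5444


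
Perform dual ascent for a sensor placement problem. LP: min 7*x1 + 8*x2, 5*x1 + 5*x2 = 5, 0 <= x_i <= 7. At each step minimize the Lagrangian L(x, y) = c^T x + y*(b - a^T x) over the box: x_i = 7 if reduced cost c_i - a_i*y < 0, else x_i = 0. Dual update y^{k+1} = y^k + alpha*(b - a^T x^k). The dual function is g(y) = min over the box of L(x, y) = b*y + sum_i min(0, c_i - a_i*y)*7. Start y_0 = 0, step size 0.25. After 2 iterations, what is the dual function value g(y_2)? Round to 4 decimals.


Dual ascent for LP: min 7*x1 + 8*x2, 5*x1 + 5*x2 = 5, 0 <= x_i <= 7
Step 1: y^k = 0.0, reduced costs: (7.0, 8.0)
  x^k = (0.0, 0.0), subgradient = b - a^T x = 5.0
  y^{k+1} = 0.0 + 0.25*5.0 = 1.25
Step 2: y^k = 1.25, reduced costs: (0.75, 1.75)
  x^k = (0.0, 0.0), subgradient = b - a^T x = 5.0
  y^{k+1} = 1.25 + 0.25*5.0 = 2.5
Dual objective at y_2 = 2.5: reduced costs (-5.5, -4.5), box minimizer x = (7.0, 7.0)
g(y_2) = b*y + (c1 - a1*y)*x1 + (c2 - a2*y)*x2 = 5*2.5 + (-5.5)*7.0 + (-4.5)*7.0 = 12.5 - 38.5 - 31.5 = -57.5


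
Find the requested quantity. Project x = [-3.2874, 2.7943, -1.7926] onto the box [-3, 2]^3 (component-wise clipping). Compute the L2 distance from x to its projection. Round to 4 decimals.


Project each component onto [-3, 2].
clip(-3.2874) = -3.0, clip(2.7943) = 2.0, clip(-1.7926) = -1.7926
Projection = [-3.0, 2.0, -1.7926]
Squared diffs: [0.0826, 0.6309, 0.0]
Distance = sqrt(0.7135) = 0.8447


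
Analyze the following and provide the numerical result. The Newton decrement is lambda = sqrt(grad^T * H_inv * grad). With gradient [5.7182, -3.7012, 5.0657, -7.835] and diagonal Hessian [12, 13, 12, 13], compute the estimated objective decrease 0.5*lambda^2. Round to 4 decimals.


Step 1: H is diagonal, so H^(-1) * g = [0.4765, -0.2847, 0.4221, -0.6027].
Step 2: g^T H^(-1) g = sum_i g_i^2 / H_ii
  = (5.7182)^2/12 + (-3.7012)^2/13 + (5.0657)^2/12 + (-7.835)^2/13
  = 2.7248 + 1.0538 + 2.1384 + 4.7221 = 10.6391
Step 3: Objective decrease = 0.5 * g^T H^(-1) g = 5.3196


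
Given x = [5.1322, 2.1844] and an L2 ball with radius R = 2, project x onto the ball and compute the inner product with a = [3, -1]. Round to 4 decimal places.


Step 1: Compute ||x|| (intermediates to 6 decimals).
||x|| = sqrt(5.1322^2 + 2.1844^2) = 5.577731
Step 2: Project.
Since ||x|| > R, scale = R/||x|| = 2/5.577731 = 0.358569, proj(x) = scale * x
proj(x) = [1.840248, 0.783258]
Step 3: Dot product.
a^T * proj(x) = 3*1.840248 - 1*0.783258 = 4.7375


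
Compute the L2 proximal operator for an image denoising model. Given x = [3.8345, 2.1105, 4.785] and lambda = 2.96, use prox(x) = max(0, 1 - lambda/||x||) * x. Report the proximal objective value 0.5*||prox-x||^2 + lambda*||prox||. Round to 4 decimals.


Step 1: Compute ||x||.
||x|| = 6.4849
Step 2: Compute scaling factor.
scale = max(0, 1 - 2.96/6.4849) = 0.5436
Step 3: prox(x) = [2.0843, 1.1472, 2.6009]
||prox(x)|| = 3.5249
Step 4: Proximal objective.
0.5*||prox-x||^2 = 4.3808
lambda*||prox|| = 10.4337
Total = 14.8145


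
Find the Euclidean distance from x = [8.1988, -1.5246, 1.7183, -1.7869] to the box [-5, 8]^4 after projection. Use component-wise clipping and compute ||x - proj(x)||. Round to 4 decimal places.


Project each component onto [-5, 8].
clip(8.1988) = 8.0, clip(-1.5246) = -1.5246, clip(1.7183) = 1.7183, clip(-1.7869) = -1.7869
Projection = [8.0, -1.5246, 1.7183, -1.7869]
Squared diffs: [0.0395, 0.0, 0.0, 0.0]
Distance = sqrt(0.0395) = 0.1988


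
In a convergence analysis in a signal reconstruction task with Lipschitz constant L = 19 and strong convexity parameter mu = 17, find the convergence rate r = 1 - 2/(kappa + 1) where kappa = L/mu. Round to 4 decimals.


Step 1: Compute the condition number.
kappa = L/mu = 19/17 = 1.1176
Step 2: Compute the convergence rate.
r = 1 - 2/(kappa + 1) = 1 - 2*mu/(L + mu) = (L - mu)/(L + mu) = 2/36 = 0.0556


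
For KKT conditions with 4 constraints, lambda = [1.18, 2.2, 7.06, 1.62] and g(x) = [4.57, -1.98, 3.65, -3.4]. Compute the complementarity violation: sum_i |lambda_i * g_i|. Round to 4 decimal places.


KKT complementary slackness check:
lambda_1 * g_1 = 1.18 * 4.57 = 5.3926
lambda_2 * g_2 = 2.2 * -1.98 = -4.356
lambda_3 * g_3 = 7.06 * 3.65 = 25.769
lambda_4 * g_4 = 1.62 * -3.4 = -5.508
Total violation = 5.3926 + 4.356 + 25.769 + 5.508 = 41.0256


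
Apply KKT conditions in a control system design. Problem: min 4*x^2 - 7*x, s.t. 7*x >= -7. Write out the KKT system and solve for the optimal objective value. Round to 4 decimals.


Step 1: Try lambda = 0 (constraint inactive).
Stationarity: 2*4*x - 7 = 0
x* = 7/(2*4) = 0.875
Check constraint: 7*0.875 = 6.125 >= -7 -- satisfied.
Step 2: Compute optimal value.
f(x*) = 4*0.875^2 - 7*0.875 = -3.0625


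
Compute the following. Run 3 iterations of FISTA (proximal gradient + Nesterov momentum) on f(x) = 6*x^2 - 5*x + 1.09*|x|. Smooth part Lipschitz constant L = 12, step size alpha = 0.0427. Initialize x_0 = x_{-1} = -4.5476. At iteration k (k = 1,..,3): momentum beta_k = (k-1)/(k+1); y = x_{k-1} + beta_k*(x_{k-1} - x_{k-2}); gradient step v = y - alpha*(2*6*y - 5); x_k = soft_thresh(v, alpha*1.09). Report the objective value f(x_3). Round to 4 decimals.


FISTA on f(x) = 6*x^2 - 5*x + 1.09*|x|
L = 12, alpha = 0.0427
Iteration 1: beta = 0.0, y = -4.5476 + 0.0*(-4.5476 + 4.5476) = -4.5476
  grad(y) = -59.5712, v = y - alpha*grad = -2.0039
  prox(v) = soft_thresh(-2.0039, 0.0465) = -1.9574
Iteration 2: beta = 0.3333, y = -1.9574 + 0.3333*(-1.9574 + 4.5476) = -1.094
  grad(y) = -18.1275, v = y - alpha*grad = -0.3199
  prox(v) = soft_thresh(-0.3199, 0.0465) = -0.2734
Iteration 3: beta = 0.5, y = -0.2734 + 0.5*(-0.2734 + 1.9574) = 0.5686
  grad(y) = 1.8235, v = y - alpha*grad = 0.4908
  prox(v) = soft_thresh(0.4908, 0.0465) = 0.4442
f(x_3) = 6*0.4442^2 - 5*0.4442 + 1.09*|0.4442| = -0.5529


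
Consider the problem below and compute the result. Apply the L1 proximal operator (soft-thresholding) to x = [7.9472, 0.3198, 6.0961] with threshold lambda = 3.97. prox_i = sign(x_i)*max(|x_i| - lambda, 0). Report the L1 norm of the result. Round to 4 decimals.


Soft-thresholding with lambda = 3.97:
prox(7.9472) = sign(7.9472)*max(|7.9472| - 3.97, 0) = 3.9772
prox(0.3198) = sign(0.3198)*max(|0.3198| - 3.97, 0) = 0.0
prox(6.0961) = sign(6.0961)*max(|6.0961| - 3.97, 0) = 2.1261
prox(x) = [3.9772, 0.0, 2.1261]
||prox(x)||_1 = 3.9772 + 0.0 + 2.1261 = 6.1033


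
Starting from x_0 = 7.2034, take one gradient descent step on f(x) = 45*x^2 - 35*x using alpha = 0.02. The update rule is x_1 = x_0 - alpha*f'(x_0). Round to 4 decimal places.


We compute the gradient at x_0 and apply the update.
f'(x) = 90*x - 35
f'(7.2034) = 90*7.2034 - 35 = 613.306
x_1 = 7.2034 - 0.02*613.306 = -5.0627


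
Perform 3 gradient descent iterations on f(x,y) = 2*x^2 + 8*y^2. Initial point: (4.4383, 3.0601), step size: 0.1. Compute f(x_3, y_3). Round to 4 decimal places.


Gradient descent on f(x,y) = 2*x^2 + 8*y^2.
Starting point: (4.4383, 3.0601), alpha = 0.1
Step 1: grad_x = 2*2*4.4383 = 17.7532, grad_y = 2*8*3.0601 = 48.9616
  x_1 = 4.4383 - 0.1*17.7532 = 2.663
  y_1 = 3.0601 - 0.1*48.9616 = -1.8361
Step 2: grad_x = 2*2*2.663 = 10.6519, grad_y = 2*8*-1.8361 = -29.377
  x_2 = 2.663 - 0.1*10.6519 = 1.5978
  y_2 = -1.8361 - 0.1*-29.377 = 1.1016
Step 3: grad_x = 2*2*1.5978 = 6.3912, grad_y = 2*8*1.1016 = 17.6262
  x_3 = 1.5978 - 0.1*6.3912 = 0.9587
  y_3 = 1.1016 - 0.1*17.6262 = -0.661
f(0.9587, -0.661) = 2*0.9587^2 + 8*(-0.661)^2 = 5.3333


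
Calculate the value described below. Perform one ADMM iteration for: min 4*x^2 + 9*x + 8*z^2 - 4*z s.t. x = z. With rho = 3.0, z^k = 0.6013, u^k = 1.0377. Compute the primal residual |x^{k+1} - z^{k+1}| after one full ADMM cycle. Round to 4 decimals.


ADMM iteration with rho = 3.0, z^k = 0.6013, u^k = 1.0377
Step 1: x-update.
Minimize 4*x^2 + 9*x + (3.0/2)*(x - 0.6013 + 1.0377)^2
FOC: (2*4 + 3.0)*x = -9 + 3.0*(0.6013 - 1.0377)
x^{k+1} = -0.9372
Step 2: z-update.
Minimize 8*z^2 - 4*z + (3.0/2)*(-0.9372 - z + 1.0377)^2
FOC: (2*8 + 3.0)*z = 4 + 3.0*(-0.9372 + 1.0377)
z^{k+1} = 0.2264
Step 3: u-update.
u^{k+1} = 1.0377 - 0.9372 - 0.2264 = -0.1259
Step 4: Primal residual = |-0.9372 - 0.2264| = 1.1636


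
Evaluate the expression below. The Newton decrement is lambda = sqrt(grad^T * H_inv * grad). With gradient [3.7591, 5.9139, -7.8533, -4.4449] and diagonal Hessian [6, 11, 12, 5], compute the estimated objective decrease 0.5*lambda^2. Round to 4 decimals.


Step 1: H is diagonal, so H^(-1) * g = [0.6265, 0.5376, -0.6544, -0.889].
Step 2: g^T H^(-1) g = sum_i g_i^2 / H_ii
  = (3.7591)^2/6 + (5.9139)^2/11 + (-7.8533)^2/12 + (-4.4449)^2/5
  = 2.3551 + 3.1795 + 5.1395 + 3.9514 = 14.6256
Step 3: Objective decrease = 0.5 * g^T H^(-1) g = 7.3128


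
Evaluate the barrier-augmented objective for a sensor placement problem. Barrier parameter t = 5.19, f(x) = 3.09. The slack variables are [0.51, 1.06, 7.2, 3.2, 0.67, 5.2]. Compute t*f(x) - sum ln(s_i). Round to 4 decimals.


Step 1: Compute log-barrier.
ln values: [-0.6733, 0.0583, 1.9741, 1.1632, -0.4005, 1.6487]
phi = -(-0.6733 + 0.0583 + 1.9741 + 1.1632 - 0.4005 + 1.6487) = -3.7703
Step 2: Compute augmented objective.
t*f(x) = 5.19*3.09 = 16.0371
Total = 16.0371 - 3.7703 = 12.2668


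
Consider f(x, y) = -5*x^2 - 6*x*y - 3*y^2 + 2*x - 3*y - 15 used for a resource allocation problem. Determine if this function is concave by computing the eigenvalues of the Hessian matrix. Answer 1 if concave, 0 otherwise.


The Hessian of f(x,y) = -5*x^2 - 6*x*y - 3*y^2 + 2*x - 3*y - 15 is:
H = [[-10, -6], [-6, -6]]
Trace = -10 - 6 = -16
Determinant = -10*-6 - (-6)^2 = 24
Discriminant = (-16)^2 - 4*24 = 160.0
Eigenvalues: lambda_1 = -14.3246, lambda_2 = -1.6754
The function is concave.

1


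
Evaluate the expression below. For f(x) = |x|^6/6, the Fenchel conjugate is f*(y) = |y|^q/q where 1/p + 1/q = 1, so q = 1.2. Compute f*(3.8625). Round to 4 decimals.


The conjugate exponent q satisfies 1/p + 1/q = 1.
p = 6, so q = 6/(6 - 1) = 1.2
|y|^q = 3.8625^1.2 = 5.0611
f*(3.8625) = 5.0611 / 1.2 = 4.2176


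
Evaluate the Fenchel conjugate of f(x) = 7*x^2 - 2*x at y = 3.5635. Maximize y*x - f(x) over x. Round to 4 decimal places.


f*(y) = sup_x {y*x - a*x^2 - b*x} = sup_x {(y-b)*x - a*x^2}
FOC: (y - b) - 2a*x = 0 => x* = (y - b)/(2a)
x* = (3.5635 + 2)/(2*7) = 0.3974
f*(3.5635) = (y-b)^2/(4a) = (3.5635 + 2)^2/(4*7)
= 30.9525/28 = 1.1054


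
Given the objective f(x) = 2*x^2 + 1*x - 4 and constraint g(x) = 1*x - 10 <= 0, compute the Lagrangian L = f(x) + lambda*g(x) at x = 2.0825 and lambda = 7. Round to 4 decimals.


Step 1: Evaluate f(x).
f(2.0825) = 2*2.0825^2 + 1*2.0825 - 4 = 6.7561
Step 2: Evaluate g(x).
g(2.0825) = 1*2.0825 - 10 = -7.9175
Step 3: Compute Lagrangian.
L = 6.7561 + 7*-7.9175 = -48.6664


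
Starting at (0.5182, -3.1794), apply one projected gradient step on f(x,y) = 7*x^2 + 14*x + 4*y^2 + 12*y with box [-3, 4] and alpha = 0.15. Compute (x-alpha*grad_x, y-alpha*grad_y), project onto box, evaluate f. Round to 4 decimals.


Step 1: Compute gradient at (0.5182, -3.1794).
grad_x = 2*7*0.5182 + 14 = 21.2548
grad_y = 2*4*-3.1794 + 12 = -13.4352
Step 2: Gradient step.
x_raw = 0.5182 - 0.15*21.2548 = -2.67
y_raw = -3.1794 - 0.15*-13.4352 = -1.1641
Step 3: Project onto [-3, 4].
x_proj = clip(-2.67) = -2.67
y_proj = clip(-1.1641) = -1.1641
Step 4: Evaluate f.
f(-2.67, -1.1641) = 3.974


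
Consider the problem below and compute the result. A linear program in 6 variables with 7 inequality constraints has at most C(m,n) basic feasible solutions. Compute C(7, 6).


Each vertex corresponds to some choice of n active constraints out of m, so the number of vertices is at most C(m, n) = m! / (n!(m-n)!).
m = 7, n = 6
Numerator: 7 * 6 * 5 * 4 * 3 * 2
Denominator: 6! = 720
C(7, 6) = 7


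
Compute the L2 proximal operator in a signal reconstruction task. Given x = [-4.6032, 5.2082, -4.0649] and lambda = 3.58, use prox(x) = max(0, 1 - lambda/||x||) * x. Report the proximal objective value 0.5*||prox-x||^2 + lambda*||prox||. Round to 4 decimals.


Step 1: Compute ||x||.
||x|| = 8.0522
Step 2: Compute scaling factor.
scale = max(0, 1 - 3.58/8.0522) = 0.5554
Step 3: prox(x) = [-2.5566, 2.8926, -2.2577]
||prox(x)|| = 4.4722
Step 4: Proximal objective.
0.5*||prox-x||^2 = 6.4082
lambda*||prox|| = 16.0105
Total = 22.4187


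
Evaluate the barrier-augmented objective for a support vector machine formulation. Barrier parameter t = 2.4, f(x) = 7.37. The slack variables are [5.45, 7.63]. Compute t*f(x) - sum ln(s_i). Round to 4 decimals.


Step 1: Compute log-barrier.
ln values: [1.6956, 2.0321]
phi = -(1.6956 + 2.0321) = -3.7277
Step 2: Compute augmented objective.
t*f(x) = 2.4*7.37 = 17.688
Total = 17.688 - 3.7277 = 13.9603


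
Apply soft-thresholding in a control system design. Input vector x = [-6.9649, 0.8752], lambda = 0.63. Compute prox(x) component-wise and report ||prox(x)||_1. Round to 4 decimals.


Soft-thresholding with lambda = 0.63:
prox(-6.9649) = sign(-6.9649)*max(|-6.9649| - 0.63, 0) = -6.3349
prox(0.8752) = sign(0.8752)*max(|0.8752| - 0.63, 0) = 0.2452
prox(x) = [-6.3349, 0.2452]
||prox(x)||_1 = 6.3349 + 0.2452 = 6.5801


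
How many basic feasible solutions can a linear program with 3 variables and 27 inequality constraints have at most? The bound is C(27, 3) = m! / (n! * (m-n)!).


Each vertex corresponds to some choice of n active constraints out of m, so the number of vertices is at most C(m, n) = m! / (n!(m-n)!).
m = 27, n = 3
Numerator: 27 * 26 * 25
Denominator: 3! = 6
C(27, 3) = 2925


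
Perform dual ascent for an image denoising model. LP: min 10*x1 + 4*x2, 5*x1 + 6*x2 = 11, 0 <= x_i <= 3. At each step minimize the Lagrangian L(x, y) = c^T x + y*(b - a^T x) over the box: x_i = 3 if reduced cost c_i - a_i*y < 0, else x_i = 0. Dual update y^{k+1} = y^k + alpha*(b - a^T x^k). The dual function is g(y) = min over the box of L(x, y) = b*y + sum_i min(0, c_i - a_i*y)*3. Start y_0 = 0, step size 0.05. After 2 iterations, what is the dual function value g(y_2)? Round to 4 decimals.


Dual ascent for LP: min 10*x1 + 4*x2, 5*x1 + 6*x2 = 11, 0 <= x_i <= 3
Step 1: y^k = 0.0, reduced costs: (10.0, 4.0)
  x^k = (0.0, 0.0), subgradient = b - a^T x = 11.0
  y^{k+1} = 0.0 + 0.05*11.0 = 0.55
Step 2: y^k = 0.55, reduced costs: (7.25, 0.7)
  x^k = (0.0, 0.0), subgradient = b - a^T x = 11.0
  y^{k+1} = 0.55 + 0.05*11.0 = 1.1
Dual objective at y_2 = 1.1: reduced costs (4.5, -2.6), box minimizer x = (0.0, 3.0)
g(y_2) = b*y + (c1 - a1*y)*x1 + (c2 - a2*y)*x2 = 11*1.1 + 4.5*0.0 + (-2.6)*3.0 = 12.1 + 0.0 - 7.8 = 4.3


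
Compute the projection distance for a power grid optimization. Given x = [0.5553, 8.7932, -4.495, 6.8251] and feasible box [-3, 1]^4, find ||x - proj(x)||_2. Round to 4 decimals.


Project each component onto [-3, 1].
clip(0.5553) = 0.5553, clip(8.7932) = 1.0, clip(-4.495) = -3.0, clip(6.8251) = 1.0
Projection = [0.5553, 1.0, -3.0, 1.0]
Squared diffs: [0.0, 60.734, 2.235, 33.9318]
Distance = sqrt(96.9008) = 9.8438


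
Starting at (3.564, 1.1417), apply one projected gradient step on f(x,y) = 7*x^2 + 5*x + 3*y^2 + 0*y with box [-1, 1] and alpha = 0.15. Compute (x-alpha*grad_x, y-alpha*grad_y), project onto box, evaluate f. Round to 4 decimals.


Step 1: Compute gradient at (3.564, 1.1417).
grad_x = 2*7*3.564 + 5 = 54.896
grad_y = 2*3*1.1417 + 0 = 6.8502
Step 2: Gradient step.
x_raw = 3.564 - 0.15*54.896 = -4.6704
y_raw = 1.1417 - 0.15*6.8502 = 0.1142
Step 3: Project onto [-1, 1].
x_proj = clip(-4.6704) = -1.0
y_proj = clip(0.1142) = 0.1142
Step 4: Evaluate f.
f(-1.0, 0.1142) = 2.0391


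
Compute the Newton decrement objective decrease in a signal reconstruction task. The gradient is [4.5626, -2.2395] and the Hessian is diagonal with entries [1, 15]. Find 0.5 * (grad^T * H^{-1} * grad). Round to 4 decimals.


Step 1: H is diagonal, so H^(-1) * g = [4.5626, -0.1493].
Step 2: g^T H^(-1) g = sum_i g_i^2 / H_ii
  = (4.5626)^2/1 + (-2.2395)^2/15
  = 20.8173 + 0.3344 = 21.1517
Step 3: Objective decrease = 0.5 * g^T H^(-1) g = 10.5758


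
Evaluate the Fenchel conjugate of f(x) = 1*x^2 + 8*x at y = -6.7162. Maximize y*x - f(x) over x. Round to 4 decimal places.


f*(y) = sup_x {y*x - a*x^2 - b*x} = sup_x {(y-b)*x - a*x^2}
FOC: (y - b) - 2a*x = 0 => x* = (y - b)/(2a)
x* = (-6.7162 - 8)/(2*1) = -7.3581
f*(-6.7162) = (y-b)^2/(4a) = (-6.7162 - 8)^2/(4*1)
= 216.5665/4 = 54.1416


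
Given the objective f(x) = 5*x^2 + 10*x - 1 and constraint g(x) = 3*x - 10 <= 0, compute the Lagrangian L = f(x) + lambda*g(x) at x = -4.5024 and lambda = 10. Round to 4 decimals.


Step 1: Evaluate f(x).
f(-4.5024) = 5*(-4.5024)^2 + 10*(-4.5024) - 1 = 55.334
Step 2: Evaluate g(x).
g(-4.5024) = 3*-4.5024 - 10 = -23.5072
Step 3: Compute Lagrangian.
L = 55.334 + 10*-23.5072 = -179.738


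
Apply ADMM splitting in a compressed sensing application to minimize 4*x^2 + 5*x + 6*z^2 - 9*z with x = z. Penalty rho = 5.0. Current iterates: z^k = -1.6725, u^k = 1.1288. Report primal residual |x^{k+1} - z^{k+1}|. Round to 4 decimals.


ADMM iteration with rho = 5.0, z^k = -1.6725, u^k = 1.1288
Step 1: x-update.
Minimize 4*x^2 + 5*x + (5.0/2)*(x + 1.6725 + 1.1288)^2
FOC: (2*4 + 5.0)*x = -5 + 5.0*(-1.6725 - 1.1288)
x^{k+1} = -1.462
Step 2: z-update.
Minimize 6*z^2 - 9*z + (5.0/2)*(-1.462 - z + 1.1288)^2
FOC: (2*6 + 5.0)*z = 9 + 5.0*(-1.462 + 1.1288)
z^{k+1} = 0.4314
Step 3: u-update.
u^{k+1} = 1.1288 - 1.462 - 0.4314 = -0.7646
Step 4: Primal residual = |-1.462 - 0.4314| = 1.8934


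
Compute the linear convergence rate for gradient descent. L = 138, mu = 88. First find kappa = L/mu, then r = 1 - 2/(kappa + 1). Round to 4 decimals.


Step 1: Compute the condition number.
kappa = L/mu = 138/88 = 1.5682
Step 2: Compute the convergence rate.
r = 1 - 2/(kappa + 1) = 1 - 2*mu/(L + mu) = (L - mu)/(L + mu) = 50/226 = 0.2212


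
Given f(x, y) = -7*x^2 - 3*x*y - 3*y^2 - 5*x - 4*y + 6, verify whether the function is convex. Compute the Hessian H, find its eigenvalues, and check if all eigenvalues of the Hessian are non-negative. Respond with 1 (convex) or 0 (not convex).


The Hessian of f(x,y) = -7*x^2 - 3*x*y - 3*y^2 - 5*x - 4*y + 6 is:
H = [[-14, -3], [-3, -6]]
Trace = -14 - 6 = -20
Determinant = -14*-6 - (-3)^2 = 75
Discriminant = (-20)^2 - 4*75 = 100.0
Eigenvalues: lambda_1 = -15.0, lambda_2 = -5.0
The function is not convex.

0


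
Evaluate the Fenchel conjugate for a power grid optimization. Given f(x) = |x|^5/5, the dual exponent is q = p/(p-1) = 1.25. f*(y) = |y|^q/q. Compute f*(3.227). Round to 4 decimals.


The conjugate exponent q satisfies 1/p + 1/q = 1.
p = 5, so q = 5/(5 - 1) = 1.25
|y|^q = 3.227^1.25 = 4.3251
f*(3.227) = 4.3251 / 1.25 = 3.4601


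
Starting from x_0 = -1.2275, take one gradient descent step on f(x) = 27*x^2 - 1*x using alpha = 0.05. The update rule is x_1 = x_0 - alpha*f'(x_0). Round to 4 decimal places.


We compute the gradient at x_0 and apply the update.
f'(x) = 54*x - 1
f'(-1.2275) = 54*-1.2275 - 1 = -67.285
x_1 = -1.2275 - 0.05*-67.285 = 2.1368


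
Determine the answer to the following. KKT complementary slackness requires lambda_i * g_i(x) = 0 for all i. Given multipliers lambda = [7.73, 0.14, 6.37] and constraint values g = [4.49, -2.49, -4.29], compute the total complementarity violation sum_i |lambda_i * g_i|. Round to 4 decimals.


KKT complementary slackness check:
lambda_1 * g_1 = 7.73 * 4.49 = 34.7077
lambda_2 * g_2 = 0.14 * -2.49 = -0.3486
lambda_3 * g_3 = 6.37 * -4.29 = -27.3273
Total violation = 34.7077 + 0.3486 + 27.3273 = 62.3836


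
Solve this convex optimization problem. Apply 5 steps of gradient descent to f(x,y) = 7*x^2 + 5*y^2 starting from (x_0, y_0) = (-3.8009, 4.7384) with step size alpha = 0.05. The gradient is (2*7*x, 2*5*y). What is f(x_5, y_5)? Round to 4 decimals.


Gradient descent on f(x,y) = 7*x^2 + 5*y^2.
Starting point: (-3.8009, 4.7384), alpha = 0.05
Step 1: grad_x = 2*7*-3.8009 = -53.2126, grad_y = 2*5*4.7384 = 47.384
  x_1 = -3.8009 - 0.05*-53.2126 = -1.1403
  y_1 = 4.7384 - 0.05*47.384 = 2.3692
Step 2: grad_x = 2*7*-1.1403 = -15.9638, grad_y = 2*5*2.3692 = 23.692
  x_2 = -1.1403 - 0.05*-15.9638 = -0.3421
  y_2 = 2.3692 - 0.05*23.692 = 1.1846
Step 3: grad_x = 2*7*-0.3421 = -4.7891, grad_y = 2*5*1.1846 = 11.846
  x_3 = -0.3421 - 0.05*-4.7891 = -0.1026
  y_3 = 1.1846 - 0.05*11.846 = 0.5923
Step 4: grad_x = 2*7*-0.1026 = -1.4367, grad_y = 2*5*0.5923 = 5.923
  x_4 = -0.1026 - 0.05*-1.4367 = -0.0308
  y_4 = 0.5923 - 0.05*5.923 = 0.2962
Step 5: grad_x = 2*7*-0.0308 = -0.431, grad_y = 2*5*0.2962 = 2.9615
  x_5 = -0.0308 - 0.05*-0.431 = -0.0092
  y_5 = 0.2962 - 0.05*2.9615 = 0.1481
f(-0.0092, 0.1481) = 7*(-0.0092)^2 + 5*0.1481^2 = 0.1102


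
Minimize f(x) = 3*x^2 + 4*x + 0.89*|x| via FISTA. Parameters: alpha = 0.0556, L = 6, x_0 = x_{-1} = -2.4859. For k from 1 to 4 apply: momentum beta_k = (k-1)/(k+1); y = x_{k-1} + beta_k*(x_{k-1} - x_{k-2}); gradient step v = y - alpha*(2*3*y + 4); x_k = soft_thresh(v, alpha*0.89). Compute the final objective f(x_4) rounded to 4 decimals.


FISTA on f(x) = 3*x^2 + 4*x + 0.89*|x|
L = 6, alpha = 0.0556
Iteration 1: beta = 0.0, y = -2.4859 + 0.0*(-2.4859 + 2.4859) = -2.4859
  grad(y) = -10.9154, v = y - alpha*grad = -1.879
  prox(v) = soft_thresh(-1.879, 0.0495) = -1.8295
Iteration 2: beta = 0.3333, y = -1.8295 + 0.3333*(-1.8295 + 2.4859) = -1.6107
  grad(y) = -5.6644, v = y - alpha*grad = -1.2958
  prox(v) = soft_thresh(-1.2958, 0.0495) = -1.2463
Iteration 3: beta = 0.5, y = -1.2463 + 0.5*(-1.2463 + 1.8295) = -0.9547
  grad(y) = -1.7282, v = y - alpha*grad = -0.8586
  prox(v) = soft_thresh(-0.8586, 0.0495) = -0.8091
Iteration 4: beta = 0.6, y = -0.8091 + 0.6*(-0.8091 + 1.2463) = -0.5468
  grad(y) = 0.7191, v = y - alpha*grad = -0.5868
  prox(v) = soft_thresh(-0.5868, 0.0495) = -0.5373
f(x_4) = 3*(-0.5373)^2 + 4*(-0.5373) + 0.89*|-0.5373| = -0.8049


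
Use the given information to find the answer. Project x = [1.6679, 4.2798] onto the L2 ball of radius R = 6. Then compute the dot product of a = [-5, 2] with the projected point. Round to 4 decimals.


Step 1: Compute ||x|| (intermediates to 6 decimals).
||x|| = sqrt(1.6679^2 + 4.2798^2) = 4.593319
Step 2: Project.
Since ||x|| <= R, proj = x (no scaling needed).
proj(x) = [1.6679, 4.2798]
Step 3: Dot product.
a^T * proj(x) = -5*1.6679 + 2*4.2798 = 0.2201


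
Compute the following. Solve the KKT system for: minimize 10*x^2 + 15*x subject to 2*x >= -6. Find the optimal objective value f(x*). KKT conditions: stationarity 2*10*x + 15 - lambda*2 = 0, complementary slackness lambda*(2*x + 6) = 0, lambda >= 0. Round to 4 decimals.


Step 1: Try lambda = 0 (constraint inactive).
Stationarity: 2*10*x + 15 = 0
x* = -15/(2*10) = -0.75
Check constraint: 2*-0.75 = -1.5 >= -6 -- satisfied.
Step 2: Compute optimal value.
f(x*) = 10*(-0.75)^2 + 15*(-0.75) = -5.625


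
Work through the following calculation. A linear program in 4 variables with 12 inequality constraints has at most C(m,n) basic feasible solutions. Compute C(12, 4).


Each vertex corresponds to some choice of n active constraints out of m, so the number of vertices is at most C(m, n) = m! / (n!(m-n)!).
m = 12, n = 4
Numerator: 12 * 11 * 10 * 9
Denominator: 4! = 24
C(12, 4) = 495


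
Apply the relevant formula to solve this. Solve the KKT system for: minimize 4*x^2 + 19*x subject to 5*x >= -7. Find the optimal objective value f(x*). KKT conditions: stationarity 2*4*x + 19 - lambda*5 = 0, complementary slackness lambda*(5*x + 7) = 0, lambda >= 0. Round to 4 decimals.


Step 1: Try lambda = 0 (constraint inactive).
x_unc = -19/(2*4) = -2.375
Check: 5*-2.375 = -11.875 < -7 -- violated!
Step 2: Constraint must be active: 5*x = -7
x* = -7/5 = -1.4
lambda = (2*4*(-1.4) + 19)/5 = 1.56
Step 3: Compute optimal value.
f(x*) = 4*(-1.4)^2 + 19*(-1.4) = -18.76


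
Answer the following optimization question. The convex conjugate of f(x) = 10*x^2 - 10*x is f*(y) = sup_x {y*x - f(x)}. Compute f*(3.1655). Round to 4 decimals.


f*(y) = sup_x {y*x - a*x^2 - b*x} = sup_x {(y-b)*x - a*x^2}
FOC: (y - b) - 2a*x = 0 => x* = (y - b)/(2a)
x* = (3.1655 + 10)/(2*10) = 0.6583
f*(3.1655) = (y-b)^2/(4a) = (3.1655 + 10)^2/(4*10)
= 173.3304/40 = 4.3333


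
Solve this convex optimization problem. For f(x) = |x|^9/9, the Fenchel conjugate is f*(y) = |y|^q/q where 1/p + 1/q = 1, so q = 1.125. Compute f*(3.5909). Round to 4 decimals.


The conjugate exponent q satisfies 1/p + 1/q = 1.
p = 9, so q = 9/(9 - 1) = 1.125
|y|^q = 3.5909^1.125 = 4.2131
f*(3.5909) = 4.2131 / 1.125 = 3.745


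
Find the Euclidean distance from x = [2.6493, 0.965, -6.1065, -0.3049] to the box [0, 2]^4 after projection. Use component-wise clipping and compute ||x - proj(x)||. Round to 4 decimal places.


Project each component onto [0, 2].
clip(2.6493) = 2.0, clip(0.965) = 0.965, clip(-6.1065) = 0.0, clip(-0.3049) = 0.0
Projection = [2.0, 0.965, 0.0, 0.0]
Squared diffs: [0.4216, 0.0, 37.2893, 0.093]
Distance = sqrt(37.8039) = 6.1485


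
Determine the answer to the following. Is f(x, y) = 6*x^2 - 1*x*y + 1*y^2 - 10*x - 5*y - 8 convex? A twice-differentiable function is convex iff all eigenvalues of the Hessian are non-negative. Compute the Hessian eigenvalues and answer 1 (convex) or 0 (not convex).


The Hessian of f(x,y) = 6*x^2 - 1*x*y + 1*y^2 - 10*x - 5*y - 8 is:
H = [[12, -1], [-1, 2]]
Trace = 12 + 2 = 14
Determinant = 12*2 - (-1)^2 = 23
Discriminant = (14)^2 - 4*23 = 104.0
Eigenvalues: lambda_1 = 1.901, lambda_2 = 12.099
The function is convex.

1


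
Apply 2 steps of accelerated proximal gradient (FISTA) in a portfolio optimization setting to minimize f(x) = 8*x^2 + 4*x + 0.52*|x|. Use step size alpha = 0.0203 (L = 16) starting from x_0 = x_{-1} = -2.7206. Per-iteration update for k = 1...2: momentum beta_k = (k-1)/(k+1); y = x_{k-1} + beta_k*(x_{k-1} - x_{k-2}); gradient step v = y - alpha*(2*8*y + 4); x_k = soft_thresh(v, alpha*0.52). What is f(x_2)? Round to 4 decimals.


FISTA on f(x) = 8*x^2 + 4*x + 0.52*|x|
L = 16, alpha = 0.0203
Iteration 1: beta = 0.0, y = -2.7206 + 0.0*(-2.7206 + 2.7206) = -2.7206
  grad(y) = -39.5296, v = y - alpha*grad = -1.9181
  prox(v) = soft_thresh(-1.9181, 0.0106) = -1.9076
Iteration 2: beta = 0.3333, y = -1.9076 + 0.3333*(-1.9076 + 2.7206) = -1.6366
  grad(y) = -22.1855, v = y - alpha*grad = -1.1862
  prox(v) = soft_thresh(-1.1862, 0.0106) = -1.1757
f(x_2) = 8*(-1.1757)^2 + 4*(-1.1757) + 0.52*|-1.1757| = 6.9663


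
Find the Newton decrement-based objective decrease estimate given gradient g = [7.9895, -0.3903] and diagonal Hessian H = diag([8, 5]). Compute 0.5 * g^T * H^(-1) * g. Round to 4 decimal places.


Step 1: H is diagonal, so H^(-1) * g = [0.9987, -0.0781].
Step 2: g^T H^(-1) g = sum_i g_i^2 / H_ii
  = (7.9895)^2/8 + (-0.3903)^2/5
  = 7.979 + 0.0305 = 8.0095
Step 3: Objective decrease = 0.5 * g^T H^(-1) g = 4.0047


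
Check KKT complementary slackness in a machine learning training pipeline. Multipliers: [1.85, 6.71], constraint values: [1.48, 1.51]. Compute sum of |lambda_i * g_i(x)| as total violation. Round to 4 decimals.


KKT complementary slackness check:
lambda_1 * g_1 = 1.85 * 1.48 = 2.738
lambda_2 * g_2 = 6.71 * 1.51 = 10.1321
Total violation = 2.738 + 10.1321 = 12.8701


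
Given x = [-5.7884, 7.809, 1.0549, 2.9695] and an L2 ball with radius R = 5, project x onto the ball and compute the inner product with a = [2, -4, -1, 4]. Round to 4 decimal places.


Step 1: Compute ||x|| (intermediates to 6 decimals).
||x|| = sqrt((-5.7884)^2 + 7.809^2 + 1.0549^2 + 2.9695^2) = 10.218454
Step 2: Project.
Since ||x|| > R, scale = R/||x|| = 5/10.218454 = 0.489311, proj(x) = scale * x
proj(x) = [-2.832328, 3.82103, 0.516174, 1.453009]
Step 3: Dot product.
a^T * proj(x) = 2*(-2.832328) - 4*3.82103 - 1*0.516174 + 4*1.453009 = -15.6529


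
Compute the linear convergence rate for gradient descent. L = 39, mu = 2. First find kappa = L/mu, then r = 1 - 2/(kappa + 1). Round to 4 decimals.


Step 1: Compute the condition number.
kappa = L/mu = 39/2 = 19.5
Step 2: Compute the convergence rate.
r = 1 - 2/(kappa + 1) = 1 - 2*mu/(L + mu) = (L - mu)/(L + mu) = 37/41 = 0.9024


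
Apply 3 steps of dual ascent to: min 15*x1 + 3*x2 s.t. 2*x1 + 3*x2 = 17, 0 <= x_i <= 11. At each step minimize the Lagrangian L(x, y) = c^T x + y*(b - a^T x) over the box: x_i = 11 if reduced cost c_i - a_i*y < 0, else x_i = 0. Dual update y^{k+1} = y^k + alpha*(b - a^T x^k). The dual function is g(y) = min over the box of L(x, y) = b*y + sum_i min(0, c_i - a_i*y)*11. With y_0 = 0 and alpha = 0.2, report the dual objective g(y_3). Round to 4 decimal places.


Dual ascent for LP: min 15*x1 + 3*x2, 2*x1 + 3*x2 = 17, 0 <= x_i <= 11
Step 1: y^k = 0.0, reduced costs: (15.0, 3.0)
  x^k = (0.0, 0.0), subgradient = b - a^T x = 17.0
  y^{k+1} = 0.0 + 0.2*17.0 = 3.4
Step 2: y^k = 3.4, reduced costs: (8.2, -7.2)
  x^k = (0.0, 11.0), subgradient = b - a^T x = -16.0
  y^{k+1} = 3.4 + 0.2*-16.0 = 0.2
Step 3: y^k = 0.2, reduced costs: (14.6, 2.4)
  x^k = (0.0, 0.0), subgradient = b - a^T x = 17.0
  y^{k+1} = 0.2 + 0.2*17.0 = 3.6
Dual objective at y_3 = 3.6: reduced costs (7.8, -7.8), box minimizer x = (0.0, 11.0)
g(y_3) = b*y + (c1 - a1*y)*x1 + (c2 - a2*y)*x2 = 17*3.6 + 7.8*0.0 + (-7.8)*11.0 = 61.2 + 0.0 - 85.8 = -24.6


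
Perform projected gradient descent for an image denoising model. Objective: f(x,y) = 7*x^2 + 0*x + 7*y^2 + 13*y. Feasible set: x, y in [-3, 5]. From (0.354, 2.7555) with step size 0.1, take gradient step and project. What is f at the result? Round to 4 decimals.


Step 1: Compute gradient at (0.354, 2.7555).
grad_x = 2*7*0.354 + 0 = 4.956
grad_y = 2*7*2.7555 + 13 = 51.577
Step 2: Gradient step.
x_raw = 0.354 - 0.1*4.956 = -0.1416
y_raw = 2.7555 - 0.1*51.577 = -2.4022
Step 3: Project onto [-3, 5].
x_proj = clip(-0.1416) = -0.1416
y_proj = clip(-2.4022) = -2.4022
Step 4: Evaluate f.
f(-0.1416, -2.4022) = 9.3057


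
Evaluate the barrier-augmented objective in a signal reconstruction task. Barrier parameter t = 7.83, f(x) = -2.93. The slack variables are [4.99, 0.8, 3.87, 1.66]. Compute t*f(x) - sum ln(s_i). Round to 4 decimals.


Step 1: Compute log-barrier.
ln values: [1.6074, -0.2231, 1.3533, 0.5068]
phi = -(1.6074 - 0.2231 + 1.3533 + 0.5068) = -3.2444
Step 2: Compute augmented objective.
t*f(x) = 7.83*-2.93 = -22.9419
Total = -22.9419 - 3.2444 = -26.1863


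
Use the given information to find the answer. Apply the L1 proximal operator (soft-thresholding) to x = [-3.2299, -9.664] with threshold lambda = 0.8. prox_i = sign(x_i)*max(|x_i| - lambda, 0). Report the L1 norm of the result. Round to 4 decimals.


Soft-thresholding with lambda = 0.8:
prox(-3.2299) = sign(-3.2299)*max(|-3.2299| - 0.8, 0) = -2.4299
prox(-9.664) = sign(-9.664)*max(|-9.664| - 0.8, 0) = -8.864
prox(x) = [-2.4299, -8.864]
||prox(x)||_1 = 2.4299 + 8.864 = 11.2939


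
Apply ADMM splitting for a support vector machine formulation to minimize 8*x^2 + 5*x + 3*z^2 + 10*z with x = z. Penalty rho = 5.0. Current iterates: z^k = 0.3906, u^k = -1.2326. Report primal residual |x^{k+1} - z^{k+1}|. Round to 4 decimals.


ADMM iteration with rho = 5.0, z^k = 0.3906, u^k = -1.2326
Step 1: x-update.
Minimize 8*x^2 + 5*x + (5.0/2)*(x - 0.3906 - 1.2326)^2
FOC: (2*8 + 5.0)*x = -5 + 5.0*(0.3906 + 1.2326)
x^{k+1} = 0.1484
Step 2: z-update.
Minimize 3*z^2 + 10*z + (5.0/2)*(0.1484 - z - 1.2326)^2
FOC: (2*3 + 5.0)*z = -10 + 5.0*(0.1484 - 1.2326)
z^{k+1} = -1.4019
Step 3: u-update.
u^{k+1} = -1.2326 + 0.1484 + 1.4019 = 0.3177
Step 4: Primal residual = |0.1484 + 1.4019| = 1.5503


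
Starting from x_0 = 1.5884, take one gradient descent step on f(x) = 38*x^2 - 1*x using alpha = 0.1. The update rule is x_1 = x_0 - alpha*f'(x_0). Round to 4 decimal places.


We compute the gradient at x_0 and apply the update.
f'(x) = 76*x - 1
f'(1.5884) = 76*1.5884 - 1 = 119.7184
x_1 = 1.5884 - 0.1*119.7184 = -10.3834


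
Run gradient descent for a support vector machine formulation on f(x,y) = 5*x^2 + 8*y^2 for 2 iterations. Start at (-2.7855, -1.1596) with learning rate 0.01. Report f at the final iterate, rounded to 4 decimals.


Gradient descent on f(x,y) = 5*x^2 + 8*y^2.
Starting point: (-2.7855, -1.1596), alpha = 0.01
Step 1: grad_x = 2*5*-2.7855 = -27.855, grad_y = 2*8*-1.1596 = -18.5536
  x_1 = -2.7855 - 0.01*-27.855 = -2.507
  y_1 = -1.1596 - 0.01*-18.5536 = -0.9741
Step 2: grad_x = 2*5*-2.507 = -25.0695, grad_y = 2*8*-0.9741 = -15.585
  x_2 = -2.507 - 0.01*-25.0695 = -2.2563
  y_2 = -0.9741 - 0.01*-15.585 = -0.8182
f(-2.2563, -0.8182) = 5*(-2.2563)^2 + 8*(-0.8182)^2 = 30.8092


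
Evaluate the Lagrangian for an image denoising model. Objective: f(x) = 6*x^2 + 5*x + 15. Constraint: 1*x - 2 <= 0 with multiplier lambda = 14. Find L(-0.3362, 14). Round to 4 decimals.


Step 1: Evaluate f(x).
f(-0.3362) = 6*(-0.3362)^2 + 5*(-0.3362) + 15 = 13.9972
Step 2: Evaluate g(x).
g(-0.3362) = 1*-0.3362 - 2 = -2.3362
Step 3: Compute Lagrangian.
L = 13.9972 + 14*-2.3362 = -18.7096


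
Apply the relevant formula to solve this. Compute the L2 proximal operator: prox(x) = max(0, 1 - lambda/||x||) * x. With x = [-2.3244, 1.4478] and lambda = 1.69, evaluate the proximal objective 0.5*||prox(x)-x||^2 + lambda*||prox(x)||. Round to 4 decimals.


Step 1: Compute ||x||.
||x|| = 2.7384
Step 2: Compute scaling factor.
scale = max(0, 1 - 1.69/2.7384) = 0.3829
Step 3: prox(x) = [-0.8899, 0.5543]
||prox(x)|| = 1.0484
Step 4: Proximal objective.
0.5*||prox-x||^2 = 1.4281
lambda*||prox|| = 1.7718
Total = 3.1999


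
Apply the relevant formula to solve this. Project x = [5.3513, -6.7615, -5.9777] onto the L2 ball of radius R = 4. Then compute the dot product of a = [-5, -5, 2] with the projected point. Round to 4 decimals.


Step 1: Compute ||x|| (intermediates to 6 decimals).
||x|| = sqrt(5.3513^2 + (-6.7615)^2 + (-5.9777)^2) = 10.492244
Step 2: Project.
Since ||x|| > R, scale = R/||x|| = 4/10.492244 = 0.381234, proj(x) = scale * x
proj(x) = [2.040098, -2.577714, -2.278902]
Step 3: Dot product.
a^T * proj(x) = -5*2.040098 - 5*(-2.577714) + 2*(-2.278902) = -1.8697


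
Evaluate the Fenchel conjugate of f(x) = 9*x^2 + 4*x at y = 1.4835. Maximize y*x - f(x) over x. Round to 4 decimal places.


f*(y) = sup_x {y*x - a*x^2 - b*x} = sup_x {(y-b)*x - a*x^2}
FOC: (y - b) - 2a*x = 0 => x* = (y - b)/(2a)
x* = (1.4835 - 4)/(2*9) = -0.1398
f*(1.4835) = (y-b)^2/(4a) = (1.4835 - 4)^2/(4*9)
= 6.3328/36 = 0.1759


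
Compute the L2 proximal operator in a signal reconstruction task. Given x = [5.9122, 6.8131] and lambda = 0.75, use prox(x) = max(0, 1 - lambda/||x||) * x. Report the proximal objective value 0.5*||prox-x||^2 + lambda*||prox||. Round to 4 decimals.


Step 1: Compute ||x||.
||x|| = 9.0207
Step 2: Compute scaling factor.
scale = max(0, 1 - 0.75/9.0207) = 0.9169
Step 3: prox(x) = [5.4206, 6.2466]
||prox(x)|| = 8.2707
Step 4: Proximal objective.
0.5*||prox-x||^2 = 0.2813
lambda*||prox|| = 6.203
Total = 6.4843


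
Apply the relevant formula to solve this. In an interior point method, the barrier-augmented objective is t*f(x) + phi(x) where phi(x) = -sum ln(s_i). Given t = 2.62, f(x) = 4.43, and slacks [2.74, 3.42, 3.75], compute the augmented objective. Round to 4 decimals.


Step 1: Compute log-barrier.
ln values: [1.008, 1.2296, 1.3218]
phi = -(1.008 + 1.2296 + 1.3218) = -3.5594
Step 2: Compute augmented objective.
t*f(x) = 2.62*4.43 = 11.6066
Total = 11.6066 - 3.5594 = 8.0472


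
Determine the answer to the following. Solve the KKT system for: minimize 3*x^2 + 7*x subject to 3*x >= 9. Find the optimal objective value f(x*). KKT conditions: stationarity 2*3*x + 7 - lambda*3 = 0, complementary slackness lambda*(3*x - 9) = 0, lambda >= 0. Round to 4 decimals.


Step 1: Try lambda = 0 (constraint inactive).
x_unc = -7/(2*3) = -1.1667
Check: 3*-1.1667 = -3.5001 < 9 -- violated!
Step 2: Constraint must be active: 3*x = 9
x* = 9/3 = 3.0
lambda = (2*3*3.0 + 7)/3 = 8.3333
Step 3: Compute optimal value.
f(x*) = 3*3.0^2 + 7*3.0 = 48.0


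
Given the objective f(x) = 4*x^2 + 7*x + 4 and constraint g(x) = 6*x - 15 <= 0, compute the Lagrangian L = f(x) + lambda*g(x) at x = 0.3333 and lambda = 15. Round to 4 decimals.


Step 1: Evaluate f(x).
f(0.3333) = 4*0.3333^2 + 7*0.3333 + 4 = 6.7775
Step 2: Evaluate g(x).
g(0.3333) = 6*0.3333 - 15 = -13.0002
Step 3: Compute Lagrangian.
L = 6.7775 + 15*-13.0002 = -188.2255


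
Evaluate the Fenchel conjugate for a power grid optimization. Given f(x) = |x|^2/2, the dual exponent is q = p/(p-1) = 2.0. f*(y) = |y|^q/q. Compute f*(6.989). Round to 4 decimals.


The conjugate exponent q satisfies 1/p + 1/q = 1.
p = 2, so q = 2/(2 - 1) = 2.0
|y|^q = 6.989^2.0 = 48.8461
f*(6.989) = 48.8461 / 2.0 = 24.4231


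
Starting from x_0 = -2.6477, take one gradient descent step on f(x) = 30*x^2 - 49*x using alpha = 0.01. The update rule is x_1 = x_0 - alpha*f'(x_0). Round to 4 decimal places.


We compute the gradient at x_0 and apply the update.
f'(x) = 60*x - 49
f'(-2.6477) = 60*-2.6477 - 49 = -207.862
x_1 = -2.6477 - 0.01*-207.862 = -0.5691


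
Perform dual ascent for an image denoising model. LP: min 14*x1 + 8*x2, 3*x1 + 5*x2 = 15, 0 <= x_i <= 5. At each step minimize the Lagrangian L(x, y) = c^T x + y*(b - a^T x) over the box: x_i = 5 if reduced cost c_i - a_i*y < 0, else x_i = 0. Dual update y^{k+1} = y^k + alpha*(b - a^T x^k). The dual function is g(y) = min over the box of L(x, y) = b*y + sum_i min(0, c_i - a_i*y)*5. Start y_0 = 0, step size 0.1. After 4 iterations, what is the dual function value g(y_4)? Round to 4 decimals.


Dual ascent for LP: min 14*x1 + 8*x2, 3*x1 + 5*x2 = 15, 0 <= x_i <= 5
Step 1: y^k = 0.0, reduced costs: (14.0, 8.0)
  x^k = (0.0, 0.0), subgradient = b - a^T x = 15.0
  y^{k+1} = 0.0 + 0.1*15.0 = 1.5
Step 2: y^k = 1.5, reduced costs: (9.5, 0.5)
  x^k = (0.0, 0.0), subgradient = b - a^T x = 15.0
  y^{k+1} = 1.5 + 0.1*15.0 = 3.0
Step 3: y^k = 3.0, reduced costs: (5.0, -7.0)
  x^k = (0.0, 5.0), subgradient = b - a^T x = -10.0
  y^{k+1} = 3.0 + 0.1*-10.0 = 2.0
Step 4: y^k = 2.0, reduced costs: (8.0, -2.0)
  x^k = (0.0, 5.0), subgradient = b - a^T x = -10.0
  y^{k+1} = 2.0 + 0.1*-10.0 = 1.0
Dual objective at y_4 = 1.0: reduced costs (11.0, 3.0), box minimizer x = (0.0, 0.0)
g(y_4) = b*y + (c1 - a1*y)*x1 + (c2 - a2*y)*x2 = 15*1.0 + 11.0*0.0 + 3.0*0.0 = 15.0 + 0.0 + 0.0 = 15.0


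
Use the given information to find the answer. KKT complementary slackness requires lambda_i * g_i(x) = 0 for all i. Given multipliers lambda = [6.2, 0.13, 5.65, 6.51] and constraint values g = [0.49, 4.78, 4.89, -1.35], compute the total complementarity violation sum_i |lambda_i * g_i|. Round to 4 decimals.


KKT complementary slackness check:
lambda_1 * g_1 = 6.2 * 0.49 = 3.038
lambda_2 * g_2 = 0.13 * 4.78 = 0.6214
lambda_3 * g_3 = 5.65 * 4.89 = 27.6285
lambda_4 * g_4 = 6.51 * -1.35 = -8.7885
Total violation = 3.038 + 0.6214 + 27.6285 + 8.7885 = 40.0764


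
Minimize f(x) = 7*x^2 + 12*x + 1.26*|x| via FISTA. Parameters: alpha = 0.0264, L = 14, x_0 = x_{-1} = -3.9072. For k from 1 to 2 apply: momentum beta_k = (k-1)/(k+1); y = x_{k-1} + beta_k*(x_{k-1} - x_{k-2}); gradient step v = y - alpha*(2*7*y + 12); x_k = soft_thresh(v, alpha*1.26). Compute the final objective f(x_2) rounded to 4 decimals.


FISTA on f(x) = 7*x^2 + 12*x + 1.26*|x|
L = 14, alpha = 0.0264
Iteration 1: beta = 0.0, y = -3.9072 + 0.0*(-3.9072 + 3.9072) = -3.9072
  grad(y) = -42.7008, v = y - alpha*grad = -2.7799
  prox(v) = soft_thresh(-2.7799, 0.0333) = -2.7466
Iteration 2: beta = 0.3333, y = -2.7466 + 0.3333*(-2.7466 + 3.9072) = -2.3598
  grad(y) = -21.0369, v = y - alpha*grad = -1.8044
  prox(v) = soft_thresh(-1.8044, 0.0333) = -1.7711
f(x_2) = 7*(-1.7711)^2 + 12*(-1.7711) + 1.26*|-1.7711| = 2.9365
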